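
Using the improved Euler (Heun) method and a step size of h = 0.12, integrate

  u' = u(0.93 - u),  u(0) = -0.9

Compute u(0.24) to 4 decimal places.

Heun: k1 = f(t_n, u_n); k2 = f(t_n + h, u_n + h·k1); u_{n+1} = u_n + (h/2)·(k1 + k2).
t=0.000000, u=-0.900000:
  k1 = f(0.000000, -0.900000) = -1.647000
  k2 = f(0.120000, -1.097640) = -2.225619
  u ← -0.900000 + (0.12/2)·(-1.647000 + (-2.225619)) = -1.132357
t=0.120000, u=-1.132357:
  k1 = f(0.120000, -1.132357) = -2.335325
  k2 = f(0.240000, -1.412596) = -3.309142
  u ← -1.132357 + (0.12/2)·(-2.335325 + (-3.309142)) = -1.471025
u(0.24) ≈ -1.4710

-1.4710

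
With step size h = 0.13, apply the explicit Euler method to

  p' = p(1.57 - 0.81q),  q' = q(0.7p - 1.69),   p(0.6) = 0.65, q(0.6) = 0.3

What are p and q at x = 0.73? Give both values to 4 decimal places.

0.7621, 0.2518

Euler on (p,q): p_{n+1} = p_n + h·p', q_{n+1} = q_n + h·q'.
0.600000: (0.650000, 0.300000); f=(0.862550, -0.370500) → (0.762132, 0.251835)
(p(0.73), q(0.73)) ≈ (0.7621, 0.2518)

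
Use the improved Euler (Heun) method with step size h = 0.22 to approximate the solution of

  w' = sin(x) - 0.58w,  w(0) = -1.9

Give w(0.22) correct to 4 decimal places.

-1.6490

Heun: k1 = f(x_n, w_n); k2 = f(x_n + h, w_n + h·k1); w_{n+1} = w_n + (h/2)·(k1 + k2).
x=0.000000, w=-1.900000:
  k1 = f(0.000000, -1.900000) = 1.102000
  k2 = f(0.220000, -1.657560) = 1.179614
  w ← -1.900000 + (0.22/2)·(1.102000 + 1.179614) = -1.649022
w(0.22) ≈ -1.6490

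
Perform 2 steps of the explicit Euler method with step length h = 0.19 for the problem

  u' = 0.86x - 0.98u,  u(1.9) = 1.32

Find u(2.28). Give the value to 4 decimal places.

1.4684

Euler: u_{n+1} = u_n + h·f(x_n, u_n).
x=1.900000, u=1.320000: f=0.340400 → u ← 1.320000 + 0.19·0.340400 = 1.384676
x=2.090000, u=1.384676: f=0.440418 → u ← 1.384676 + 0.19·0.440418 = 1.468355
u(2.28) ≈ 1.4684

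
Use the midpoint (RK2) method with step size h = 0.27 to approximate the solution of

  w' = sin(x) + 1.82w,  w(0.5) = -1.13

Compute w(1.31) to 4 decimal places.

-3.5126

Midpoint: k1 = f(x_n, w_n); k2 = f(x_n + h/2, w_n + (h/2)·k1); w_{n+1} = w_n + h·k2.
x=0.500000, w=-1.130000:
  k1 = f(0.500000, -1.130000) = -1.577174
  k2 = f(0.635000, -1.342919) = -1.850934
  w ← -1.130000 + 0.27·(-1.850934) = -1.629752
x=0.770000, w=-1.629752:
  k1 = f(0.770000, -1.629752) = -2.270014
  k2 = f(0.905000, -1.936204) = -2.737466
  w ← -1.629752 + 0.27·(-2.737466) = -2.368868
x=1.040000, w=-2.368868:
  k1 = f(1.040000, -2.368868) = -3.448936
  k2 = f(1.175000, -2.834474) = -4.236054
  w ← -2.368868 + 0.27·(-4.236054) = -3.512603
w(1.31) ≈ -3.5126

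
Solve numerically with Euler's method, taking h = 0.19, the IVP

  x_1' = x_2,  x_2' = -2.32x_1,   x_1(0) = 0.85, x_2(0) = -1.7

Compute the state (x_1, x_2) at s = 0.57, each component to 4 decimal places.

Euler on (x_1,x_2): x_1_{n+1} = x_1_n + h·x_1', x_2_{n+1} = x_2_n + h·x_2'.
0.000000: (0.850000, -1.700000); f=(-1.700000, -1.972000) → (0.527000, -2.074680)
0.190000: (0.527000, -2.074680); f=(-2.074680, -1.222640) → (0.132811, -2.306982)
0.380000: (0.132811, -2.306982); f=(-2.306982, -0.308121) → (-0.305516, -2.365525)
(x_1(0.57), x_2(0.57)) ≈ (-0.3055, -2.3655)

-0.3055, -2.3655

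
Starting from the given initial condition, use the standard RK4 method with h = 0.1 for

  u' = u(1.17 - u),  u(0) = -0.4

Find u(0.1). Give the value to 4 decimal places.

-0.4696

RK4: k1 = f(s_n, u_n); k2 = f(s_n + h/2, u_n + (h/2)·k1); k3 = f(s_n + h/2, u_n + (h/2)·k2); k4 = f(s_n + h, u_n + h·k3); u_{n+1} = u_n + (h/6)·(k1 + 2k2 + 2k3 + k4).
s=0.000000, u=-0.400000:
  k1 = f(0.000000, -0.400000) = -0.628000
  k2 = f(0.050000, -0.431400) = -0.690844
  k3 = f(0.050000, -0.434542) = -0.697241
  k4 = f(0.100000, -0.469724) = -0.770218
  u ← -0.400000 + (0.1/6)·(k1 + 2k2 + 2k3 + k4) = -0.469573
u(0.1) ≈ -0.4696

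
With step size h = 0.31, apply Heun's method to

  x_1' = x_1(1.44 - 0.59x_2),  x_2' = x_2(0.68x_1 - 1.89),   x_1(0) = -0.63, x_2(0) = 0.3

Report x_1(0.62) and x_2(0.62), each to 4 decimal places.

Heun on (x_1,x_2): k1 = f(x_n, state_n); k2 = f(x_n + h, state_n + h·k1); state_{n+1} = state_n + (h/2)·(k1 + k2).
0.000000: (-0.630000, 0.300000)
  k1 = (-0.795690, -0.695520)
  predictor → (-0.876664, 0.084389)
  k2 = (-1.218747, -0.209802)
  → (-0.942238, 0.159675)
0.310000: (-0.942238, 0.159675)
  k1 = (-1.268056, -0.404093)
  predictor → (-1.335335, 0.034406)
  k2 = (-1.895776, -0.096270)
  → (-1.432632, 0.082119)
(x_1(0.62), x_2(0.62)) ≈ (-1.4326, 0.0821)

-1.4326, 0.0821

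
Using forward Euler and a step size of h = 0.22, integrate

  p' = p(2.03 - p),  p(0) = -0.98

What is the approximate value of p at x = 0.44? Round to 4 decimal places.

Euler: p_{n+1} = p_n + h·f(x_n, p_n).
x=0.000000, p=-0.980000: f=-2.949800 → p ← -0.980000 + 0.22·(-2.949800) = -1.628956
x=0.220000, p=-1.628956: f=-5.960278 → p ← -1.628956 + 0.22·(-5.960278) = -2.940217
p(0.44) ≈ -2.9402

-2.9402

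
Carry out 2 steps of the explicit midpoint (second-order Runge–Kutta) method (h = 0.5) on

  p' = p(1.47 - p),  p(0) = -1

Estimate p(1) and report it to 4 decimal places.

-39.9875

Midpoint: k1 = f(x_n, p_n); k2 = f(x_n + h/2, p_n + (h/2)·k1); p_{n+1} = p_n + h·k2.
x=0.000000, p=-1.000000:
  k1 = f(0.000000, -1.000000) = -2.470000
  k2 = f(0.250000, -1.617500) = -4.994031
  p ← -1.000000 + 0.5·(-4.994031) = -3.497016
x=0.500000, p=-3.497016:
  k1 = f(0.500000, -3.497016) = -17.369731
  k2 = f(0.750000, -7.839448) = -72.980941
  p ← -3.497016 + 0.5·(-72.980941) = -39.987486
p(1) ≈ -39.9875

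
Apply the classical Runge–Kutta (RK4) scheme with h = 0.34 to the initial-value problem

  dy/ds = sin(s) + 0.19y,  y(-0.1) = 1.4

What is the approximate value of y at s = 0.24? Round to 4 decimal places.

RK4: k1 = f(s_n, y_n); k2 = f(s_n + h/2, y_n + (h/2)·k1); k3 = f(s_n + h/2, y_n + (h/2)·k2); k4 = f(s_n + h, y_n + h·k3); y_{n+1} = y_n + (h/6)·(k1 + 2k2 + 2k3 + k4).
s=-0.100000, y=1.400000:
  k1 = f(-0.100000, 1.400000) = 0.166167
  k2 = f(0.070000, 1.428248) = 0.341310
  k3 = f(0.070000, 1.458023) = 0.346967
  k4 = f(0.240000, 1.517969) = 0.526117
  y ← 1.400000 + (0.34/6)·(k1 + 2k2 + 2k3 + k4) = 1.517234
y(0.24) ≈ 1.5172

1.5172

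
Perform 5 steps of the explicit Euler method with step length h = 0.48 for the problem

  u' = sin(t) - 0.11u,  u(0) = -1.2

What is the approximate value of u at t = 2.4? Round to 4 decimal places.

Euler: u_{n+1} = u_n + h·f(t_n, u_n).
t=0.000000, u=-1.200000: f=0.132000 → u ← -1.200000 + 0.48·0.132000 = -1.136640
t=0.480000, u=-1.136640: f=0.586810 → u ← -1.136640 + 0.48·0.586810 = -0.854971
t=0.960000, u=-0.854971: f=0.913238 → u ← -0.854971 + 0.48·0.913238 = -0.416617
t=1.440000, u=-0.416617: f=1.037286 → u ← -0.416617 + 0.48·1.037286 = 0.081280
t=1.920000, u=0.081280: f=0.930705 → u ← 0.081280 + 0.48·0.930705 = 0.528019
u(2.4) ≈ 0.5280

0.5280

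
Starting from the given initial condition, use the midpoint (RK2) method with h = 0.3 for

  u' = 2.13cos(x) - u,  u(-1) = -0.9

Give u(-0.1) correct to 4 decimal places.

0.7153

Midpoint: k1 = f(x_n, u_n); k2 = f(x_n + h/2, u_n + (h/2)·k1); u_{n+1} = u_n + h·k2.
x=-1.000000, u=-0.900000:
  k1 = f(-1.000000, -0.900000) = 2.050844
  k2 = f(-0.850000, -0.592373) = 1.998138
  u ← -0.900000 + 0.3·1.998138 = -0.300559
x=-0.700000, u=-0.300559:
  k1 = f(-0.700000, -0.300559) = 1.929673
  k2 = f(-0.550000, -0.011108) = 1.826985
  u ← -0.300559 + 0.3·1.826985 = 0.247537
x=-0.400000, u=0.247537:
  k1 = f(-0.400000, 0.247537) = 1.714323
  k2 = f(-0.250000, 0.504685) = 1.559098
  u ← 0.247537 + 0.3·1.559098 = 0.715266
u(-0.1) ≈ 0.7153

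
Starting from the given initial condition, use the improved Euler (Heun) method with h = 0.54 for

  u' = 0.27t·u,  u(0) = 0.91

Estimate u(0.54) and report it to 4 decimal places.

0.9458

Heun: k1 = f(t_n, u_n); k2 = f(t_n + h, u_n + h·k1); u_{n+1} = u_n + (h/2)·(k1 + k2).
t=0.000000, u=0.910000:
  k1 = f(0.000000, 0.910000) = 0.000000
  k2 = f(0.540000, 0.910000) = 0.132678
  u ← 0.910000 + (0.54/2)·(0.000000 + 0.132678) = 0.945823
u(0.54) ≈ 0.9458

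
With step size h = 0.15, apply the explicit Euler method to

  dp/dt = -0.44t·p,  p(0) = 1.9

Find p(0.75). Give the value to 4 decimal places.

Euler: p_{n+1} = p_n + h·f(t_n, p_n).
t=0.000000, p=1.900000: f=0.000000 → p ← 1.900000 + 0.15·0.000000 = 1.900000
t=0.150000, p=1.900000: f=-0.125400 → p ← 1.900000 + 0.15·(-0.125400) = 1.881190
t=0.300000, p=1.881190: f=-0.248317 → p ← 1.881190 + 0.15·(-0.248317) = 1.843942
t=0.450000, p=1.843942: f=-0.365101 → p ← 1.843942 + 0.15·(-0.365101) = 1.789177
t=0.600000, p=1.789177: f=-0.472343 → p ← 1.789177 + 0.15·(-0.472343) = 1.718326
p(0.75) ≈ 1.7183

1.7183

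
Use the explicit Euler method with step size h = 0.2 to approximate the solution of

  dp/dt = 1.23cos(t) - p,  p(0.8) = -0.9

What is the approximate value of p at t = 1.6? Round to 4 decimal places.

-0.0827

Euler: p_{n+1} = p_n + h·f(t_n, p_n).
t=0.800000, p=-0.900000: f=1.756949 → p ← -0.900000 + 0.2·1.756949 = -0.548610
t=1.000000, p=-0.548610: f=1.213182 → p ← -0.548610 + 0.2·1.213182 = -0.305974
t=1.200000, p=-0.305974: f=0.751674 → p ← -0.305974 + 0.2·0.751674 = -0.155639
t=1.400000, p=-0.155639: f=0.364699 → p ← -0.155639 + 0.2·0.364699 = -0.082699
p(1.6) ≈ -0.0827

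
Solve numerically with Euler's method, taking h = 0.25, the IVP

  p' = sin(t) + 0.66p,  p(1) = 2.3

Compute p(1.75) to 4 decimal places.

Euler: p_{n+1} = p_n + h·f(t_n, p_n).
t=1.000000, p=2.300000: f=2.359471 → p ← 2.300000 + 0.25·2.359471 = 2.889868
t=1.250000, p=2.889868: f=2.856297 → p ← 2.889868 + 0.25·2.856297 = 3.603942
t=1.500000, p=3.603942: f=3.376097 → p ← 3.603942 + 0.25·3.376097 = 4.447966
p(1.75) ≈ 4.4480

4.4480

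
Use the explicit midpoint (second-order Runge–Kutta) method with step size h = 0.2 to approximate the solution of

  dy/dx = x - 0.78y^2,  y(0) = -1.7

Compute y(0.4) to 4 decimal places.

Midpoint: k1 = f(x_n, y_n); k2 = f(x_n + h/2, y_n + (h/2)·k1); y_{n+1} = y_n + h·k2.
x=0.000000, y=-1.700000:
  k1 = f(0.000000, -1.700000) = -2.254200
  k2 = f(0.100000, -1.925420) = -2.791649
  y ← -1.700000 + 0.2·(-2.791649) = -2.258330
x=0.200000, y=-2.258330:
  k1 = f(0.200000, -2.258330) = -3.778042
  k2 = f(0.300000, -2.636134) = -5.120378
  y ← -2.258330 + 0.2·(-5.120378) = -3.282405
y(0.4) ≈ -3.2824

-3.2824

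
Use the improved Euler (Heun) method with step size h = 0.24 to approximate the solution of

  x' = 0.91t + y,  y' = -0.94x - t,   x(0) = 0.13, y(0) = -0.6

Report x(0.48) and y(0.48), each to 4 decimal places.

Heun on (x,y): k1 = f(t_n, state_n); k2 = f(t_n + h, state_n + h·k1); state_{n+1} = state_n + (h/2)·(k1 + k2).
0.000000: (0.130000, -0.600000)
  k1 = (-0.600000, -0.122200)
  predictor → (-0.014000, -0.629328)
  k2 = (-0.410928, -0.226840)
  → (0.008689, -0.641885)
0.240000: (0.008689, -0.641885)
  k1 = (-0.423485, -0.248167)
  predictor → (-0.092948, -0.701445)
  k2 = (-0.264645, -0.392629)
  → (-0.073887, -0.718780)
(x(0.48), y(0.48)) ≈ (-0.0739, -0.7188)

-0.0739, -0.7188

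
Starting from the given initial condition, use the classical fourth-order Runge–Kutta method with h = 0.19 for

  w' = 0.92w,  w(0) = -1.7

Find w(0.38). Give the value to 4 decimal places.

-2.4114

RK4: k1 = f(x_n, w_n); k2 = f(x_n + h/2, w_n + (h/2)·k1); k3 = f(x_n + h/2, w_n + (h/2)·k2); k4 = f(x_n + h, w_n + h·k3); w_{n+1} = w_n + (h/6)·(k1 + 2k2 + 2k3 + k4).
x=0.000000, w=-1.700000:
  k1 = f(0.000000, -1.700000) = -1.564000
  k2 = f(0.095000, -1.848580) = -1.700694
  k3 = f(0.095000, -1.861566) = -1.712641
  k4 = f(0.190000, -2.025402) = -1.863370
  w ← -1.700000 + (0.19/6)·(k1 + 2k2 + 2k3 + k4) = -2.024711
x=0.190000, w=-2.024711:
  k1 = f(0.190000, -2.024711) = -1.862734
  k2 = f(0.285000, -2.201671) = -2.025537
  k3 = f(0.285000, -2.217137) = -2.039766
  k4 = f(0.380000, -2.412267) = -2.219285
  w ← -2.024711 + (0.19/6)·(k1 + 2k2 + 2k3 + k4) = -2.411444
w(0.38) ≈ -2.4114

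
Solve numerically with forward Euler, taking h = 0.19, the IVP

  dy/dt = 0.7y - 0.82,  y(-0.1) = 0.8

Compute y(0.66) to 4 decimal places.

Euler: y_{n+1} = y_n + h·f(t_n, y_n).
t=-0.100000, y=0.800000: f=-0.260000 → y ← 0.800000 + 0.19·(-0.260000) = 0.750600
t=0.090000, y=0.750600: f=-0.294580 → y ← 0.750600 + 0.19·(-0.294580) = 0.694630
t=0.280000, y=0.694630: f=-0.333759 → y ← 0.694630 + 0.19·(-0.333759) = 0.631216
t=0.470000, y=0.631216: f=-0.378149 → y ← 0.631216 + 0.19·(-0.378149) = 0.559367
y(0.66) ≈ 0.5594

0.5594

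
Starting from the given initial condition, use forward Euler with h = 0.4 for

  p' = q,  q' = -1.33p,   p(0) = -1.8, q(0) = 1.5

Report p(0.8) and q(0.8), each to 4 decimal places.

-0.2170, 3.0960

Euler on (p,q): p_{n+1} = p_n + h·p', q_{n+1} = q_n + h·q'.
0.000000: (-1.800000, 1.500000); f=(1.500000, 2.394000) → (-1.200000, 2.457600)
0.400000: (-1.200000, 2.457600); f=(2.457600, 1.596000) → (-0.216960, 3.096000)
(p(0.8), q(0.8)) ≈ (-0.2170, 3.0960)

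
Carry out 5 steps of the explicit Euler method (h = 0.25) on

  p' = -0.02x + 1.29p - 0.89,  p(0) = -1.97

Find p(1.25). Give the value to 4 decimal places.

Euler: p_{n+1} = p_n + h·f(x_n, p_n).
x=0.000000, p=-1.970000: f=-3.431300 → p ← -1.970000 + 0.25·(-3.431300) = -2.827825
x=0.250000, p=-2.827825: f=-4.542894 → p ← -2.827825 + 0.25·(-4.542894) = -3.963549
x=0.500000, p=-3.963549: f=-6.012978 → p ← -3.963549 + 0.25·(-6.012978) = -5.466793
x=0.750000, p=-5.466793: f=-7.957163 → p ← -5.466793 + 0.25·(-7.957163) = -7.456084
x=1.000000, p=-7.456084: f=-10.528348 → p ← -7.456084 + 0.25·(-10.528348) = -10.088171
p(1.25) ≈ -10.0882

-10.0882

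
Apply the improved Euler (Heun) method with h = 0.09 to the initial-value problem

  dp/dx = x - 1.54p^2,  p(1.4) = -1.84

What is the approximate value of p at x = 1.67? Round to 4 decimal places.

-4.7979

Heun: k1 = f(x_n, p_n); k2 = f(x_n + h, p_n + h·k1); p_{n+1} = p_n + (h/2)·(k1 + k2).
x=1.400000, p=-1.840000:
  k1 = f(1.400000, -1.840000) = -3.813824
  k2 = f(1.490000, -2.183244) = -5.850495
  p ← -1.840000 + (0.09/2)·(-3.813824 + (-5.850495)) = -2.274894
x=1.490000, p=-2.274894:
  k1 = f(1.490000, -2.274894) = -6.479722
  k2 = f(1.580000, -2.858069) = -10.999583
  p ← -2.274894 + (0.09/2)·(-6.479722 + (-10.999583)) = -3.061463
x=1.580000, p=-3.061463:
  k1 = f(1.580000, -3.061463) = -12.853737
  k2 = f(1.670000, -4.218299) = -25.732836
  p ← -3.061463 + (0.09/2)·(-12.853737 + (-25.732836)) = -4.797859
p(1.67) ≈ -4.7979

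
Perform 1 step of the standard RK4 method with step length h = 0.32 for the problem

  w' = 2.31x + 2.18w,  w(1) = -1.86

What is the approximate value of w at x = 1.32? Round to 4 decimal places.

-2.5157

RK4: k1 = f(x_n, w_n); k2 = f(x_n + h/2, w_n + (h/2)·k1); k3 = f(x_n + h/2, w_n + (h/2)·k2); k4 = f(x_n + h, w_n + h·k3); w_{n+1} = w_n + (h/6)·(k1 + 2k2 + 2k3 + k4).
x=1.000000, w=-1.860000:
  k1 = f(1.000000, -1.860000) = -1.744800
  k2 = f(1.160000, -2.139168) = -1.983786
  k3 = f(1.160000, -2.177406) = -2.067145
  k4 = f(1.320000, -2.521486) = -2.447640
  w ← -1.860000 + (0.32/6)·(k1 + 2k2 + 2k3 + k4) = -2.515696
w(1.32) ≈ -2.5157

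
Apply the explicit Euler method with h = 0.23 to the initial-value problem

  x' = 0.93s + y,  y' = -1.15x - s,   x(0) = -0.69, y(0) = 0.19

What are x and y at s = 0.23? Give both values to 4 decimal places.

Euler on (x,y): x_{n+1} = x_n + h·x', y_{n+1} = y_n + h·y'.
0.000000: (-0.690000, 0.190000); f=(0.190000, 0.793500) → (-0.646300, 0.372505)
(x(0.23), y(0.23)) ≈ (-0.6463, 0.3725)

-0.6463, 0.3725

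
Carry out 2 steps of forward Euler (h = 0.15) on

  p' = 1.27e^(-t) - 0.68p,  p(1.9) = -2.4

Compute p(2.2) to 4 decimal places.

-1.8853

Euler: p_{n+1} = p_n + h·f(t_n, p_n).
t=1.900000, p=-2.400000: f=1.821952 → p ← -2.400000 + 0.15·1.821952 = -2.126707
t=2.050000, p=-2.126707: f=1.609654 → p ← -2.126707 + 0.15·1.609654 = -1.885259
p(2.2) ≈ -1.8853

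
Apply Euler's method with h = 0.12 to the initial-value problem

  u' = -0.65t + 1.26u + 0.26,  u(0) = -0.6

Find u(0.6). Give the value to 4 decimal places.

Euler: u_{n+1} = u_n + h·f(t_n, u_n).
t=0.000000, u=-0.600000: f=-0.496000 → u ← -0.600000 + 0.12·(-0.496000) = -0.659520
t=0.120000, u=-0.659520: f=-0.648995 → u ← -0.659520 + 0.12·(-0.648995) = -0.737399
t=0.240000, u=-0.737399: f=-0.825123 → u ← -0.737399 + 0.12·(-0.825123) = -0.836414
t=0.360000, u=-0.836414: f=-1.027882 → u ← -0.836414 + 0.12·(-1.027882) = -0.959760
t=0.480000, u=-0.959760: f=-1.261298 → u ← -0.959760 + 0.12·(-1.261298) = -1.111116
u(0.6) ≈ -1.1111

-1.1111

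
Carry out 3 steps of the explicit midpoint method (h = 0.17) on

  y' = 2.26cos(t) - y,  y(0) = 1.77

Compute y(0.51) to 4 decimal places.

Midpoint: k1 = f(t_n, y_n); k2 = f(t_n + h/2, y_n + (h/2)·k1); y_{n+1} = y_n + h·k2.
t=0.000000, y=1.770000:
  k1 = f(0.000000, 1.770000) = 0.490000
  k2 = f(0.085000, 1.811650) = 0.440191
  y ← 1.770000 + 0.17·0.440191 = 1.844832
t=0.170000, y=1.844832:
  k1 = f(0.170000, 1.844832) = 0.382589
  k2 = f(0.255000, 1.877352) = 0.309567
  y ← 1.844832 + 0.17·0.309567 = 1.897459
t=0.340000, y=1.897459:
  k1 = f(0.340000, 1.897459) = 0.233167
  k2 = f(0.425000, 1.917278) = 0.141670
  y ← 1.897459 + 0.17·0.141670 = 1.921543
y(0.51) ≈ 1.9215

1.9215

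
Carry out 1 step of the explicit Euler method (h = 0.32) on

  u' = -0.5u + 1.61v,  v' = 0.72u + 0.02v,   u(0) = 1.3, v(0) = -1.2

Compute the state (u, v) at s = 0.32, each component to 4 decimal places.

0.4738, -0.9082

Euler on (u,v): u_{n+1} = u_n + h·u', v_{n+1} = v_n + h·v'.
0.000000: (1.300000, -1.200000); f=(-2.582000, 0.912000) → (0.473760, -0.908160)
(u(0.32), v(0.32)) ≈ (0.4738, -0.9082)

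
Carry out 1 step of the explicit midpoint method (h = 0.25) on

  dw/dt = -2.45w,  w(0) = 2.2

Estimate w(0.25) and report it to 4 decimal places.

Midpoint: k1 = f(t_n, w_n); k2 = f(t_n + h/2, w_n + (h/2)·k1); w_{n+1} = w_n + h·k2.
t=0.000000, w=2.200000:
  k1 = f(0.000000, 2.200000) = -5.390000
  k2 = f(0.125000, 1.526250) = -3.739313
  w ← 2.200000 + 0.25·(-3.739313) = 1.265172
w(0.25) ≈ 1.2652

1.2652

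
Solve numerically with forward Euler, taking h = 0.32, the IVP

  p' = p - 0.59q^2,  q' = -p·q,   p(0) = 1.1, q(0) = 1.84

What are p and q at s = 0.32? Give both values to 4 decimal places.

Euler on (p,q): p_{n+1} = p_n + h·p', q_{n+1} = q_n + h·q'.
0.000000: (1.100000, 1.840000); f=(-0.897504, -2.024000) → (0.812799, 1.192320)
(p(0.32), q(0.32)) ≈ (0.8128, 1.1923)

0.8128, 1.1923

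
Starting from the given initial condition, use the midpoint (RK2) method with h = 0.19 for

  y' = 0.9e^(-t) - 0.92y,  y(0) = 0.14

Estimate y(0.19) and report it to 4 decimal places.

0.2582

Midpoint: k1 = f(t_n, y_n); k2 = f(t_n + h/2, y_n + (h/2)·k1); y_{n+1} = y_n + h·k2.
t=0.000000, y=0.140000:
  k1 = f(0.000000, 0.140000) = 0.771200
  k2 = f(0.095000, 0.213264) = 0.622233
  y ← 0.140000 + 0.19·0.622233 = 0.258224
y(0.19) ≈ 0.2582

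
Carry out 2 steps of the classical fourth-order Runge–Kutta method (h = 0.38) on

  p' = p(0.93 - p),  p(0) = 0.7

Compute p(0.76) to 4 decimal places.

RK4: k1 = f(t_n, p_n); k2 = f(t_n + h/2, p_n + (h/2)·k1); k3 = f(t_n + h/2, p_n + (h/2)·k2); k4 = f(t_n + h, p_n + h·k3); p_{n+1} = p_n + (h/6)·(k1 + 2k2 + 2k3 + k4).
t=0.000000, p=0.700000:
  k1 = f(0.000000, 0.700000) = 0.161000
  k2 = f(0.190000, 0.730590) = 0.145687
  k3 = f(0.190000, 0.727681) = 0.147224
  k4 = f(0.380000, 0.755945) = 0.131576
  p ← 0.700000 + (0.38/6)·(k1 + 2k2 + 2k3 + k4) = 0.755632
t=0.380000, p=0.755632:
  k1 = f(0.380000, 0.755632) = 0.131758
  k2 = f(0.570000, 0.780666) = 0.116580
  k3 = f(0.570000, 0.777782) = 0.118392
  k4 = f(0.760000, 0.800621) = 0.103584
  p ← 0.755632 + (0.38/6)·(k1 + 2k2 + 2k3 + k4) = 0.800300
p(0.76) ≈ 0.8003

0.8003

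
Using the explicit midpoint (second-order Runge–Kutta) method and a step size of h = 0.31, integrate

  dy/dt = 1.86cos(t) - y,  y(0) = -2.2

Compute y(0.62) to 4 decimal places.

-0.4136

Midpoint: k1 = f(t_n, y_n); k2 = f(t_n + h/2, y_n + (h/2)·k1); y_{n+1} = y_n + h·k2.
t=0.000000, y=-2.200000:
  k1 = f(0.000000, -2.200000) = 4.060000
  k2 = f(0.155000, -1.570700) = 3.408401
  y ← -2.200000 + 0.31·3.408401 = -1.143396
t=0.310000, y=-1.143396:
  k1 = f(0.310000, -1.143396) = 2.914736
  k2 = f(0.465000, -0.691611) = 2.354120
  y ← -1.143396 + 0.31·2.354120 = -0.413618
y(0.62) ≈ -0.4136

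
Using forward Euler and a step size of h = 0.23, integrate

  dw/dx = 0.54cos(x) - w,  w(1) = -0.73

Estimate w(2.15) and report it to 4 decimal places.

Euler: w_{n+1} = w_n + h·f(x_n, w_n).
x=1.000000, w=-0.730000: f=1.021763 → w ← -0.730000 + 0.23·1.021763 = -0.494994
x=1.230000, w=-0.494994: f=0.675483 → w ← -0.494994 + 0.23·0.675483 = -0.339633
x=1.460000, w=-0.339633: f=0.399341 → w ← -0.339633 + 0.23·0.399341 = -0.247785
x=1.690000, w=-0.247785: f=0.183567 → w ← -0.247785 + 0.23·0.183567 = -0.205564
x=1.920000, w=-0.205564: f=0.020804 → w ← -0.205564 + 0.23·0.020804 = -0.200780
w(2.15) ≈ -0.2008

-0.2008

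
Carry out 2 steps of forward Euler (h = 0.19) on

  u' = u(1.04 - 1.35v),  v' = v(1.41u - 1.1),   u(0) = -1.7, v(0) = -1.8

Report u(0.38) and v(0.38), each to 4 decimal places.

-3.8152, -0.0213

Euler on (u,v): u_{n+1} = u_n + h·u', v_{n+1} = v_n + h·v'.
0.000000: (-1.700000, -1.800000); f=(-5.899000, 6.294600) → (-2.820810, -0.604026)
0.190000: (-2.820810, -0.604026); f=(-5.233830, 3.066847) → (-3.815238, -0.021325)
(u(0.38), v(0.38)) ≈ (-3.8152, -0.0213)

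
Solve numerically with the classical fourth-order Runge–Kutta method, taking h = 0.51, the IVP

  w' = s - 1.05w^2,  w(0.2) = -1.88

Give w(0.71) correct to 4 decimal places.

RK4: k1 = f(s_n, w_n); k2 = f(s_n + h/2, w_n + (h/2)·k1); k3 = f(s_n + h/2, w_n + (h/2)·k2); k4 = f(s_n + h, w_n + h·k3); w_{n+1} = w_n + (h/6)·(k1 + 2k2 + 2k3 + k4).
s=0.200000, w=-1.880000:
  k1 = f(0.200000, -1.880000) = -3.511120
  k2 = f(0.455000, -2.775336) = -7.632612
  k3 = f(0.455000, -3.826316) = -14.917729
  k4 = f(0.710000, -9.488042) = -93.814089
  w ← -1.880000 + (0.51/6)·(k1 + 2k2 + 2k3 + k4) = -13.986201
w(0.71) ≈ -13.9862

-13.9862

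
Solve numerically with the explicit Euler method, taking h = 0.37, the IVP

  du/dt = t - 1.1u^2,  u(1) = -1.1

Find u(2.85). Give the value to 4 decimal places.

Euler: u_{n+1} = u_n + h·f(t_n, u_n).
t=1.000000, u=-1.100000: f=-0.331000 → u ← -1.100000 + 0.37·(-0.331000) = -1.222470
t=1.370000, u=-1.222470: f=-0.273876 → u ← -1.222470 + 0.37·(-0.273876) = -1.323804
t=1.740000, u=-1.323804: f=-0.187703 → u ← -1.323804 + 0.37·(-0.187703) = -1.393254
t=2.110000, u=-1.393254: f=-0.025274 → u ← -1.393254 + 0.37·(-0.025274) = -1.402606
t=2.480000, u=-1.402606: f=0.315967 → u ← -1.402606 + 0.37·0.315967 = -1.285698
u(2.85) ≈ -1.2857

-1.2857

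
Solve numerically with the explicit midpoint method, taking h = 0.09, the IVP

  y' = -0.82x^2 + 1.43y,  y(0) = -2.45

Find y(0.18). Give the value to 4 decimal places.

Midpoint: k1 = f(x_n, y_n); k2 = f(x_n + h/2, y_n + (h/2)·k1); y_{n+1} = y_n + h·k2.
x=0.000000, y=-2.450000:
  k1 = f(0.000000, -2.450000) = -3.503500
  k2 = f(0.045000, -2.607658) = -3.730611
  y ← -2.450000 + 0.09·(-3.730611) = -2.785755
x=0.090000, y=-2.785755:
  k1 = f(0.090000, -2.785755) = -3.990272
  k2 = f(0.135000, -2.965317) = -4.255348
  y ← -2.785755 + 0.09·(-4.255348) = -3.168736
y(0.18) ≈ -3.1687

-3.1687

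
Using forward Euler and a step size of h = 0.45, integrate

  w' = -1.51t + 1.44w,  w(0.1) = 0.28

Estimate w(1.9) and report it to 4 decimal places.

Euler: w_{n+1} = w_n + h·f(t_n, w_n).
t=0.100000, w=0.280000: f=0.252200 → w ← 0.280000 + 0.45·0.252200 = 0.393490
t=0.550000, w=0.393490: f=-0.263874 → w ← 0.393490 + 0.45·(-0.263874) = 0.274747
t=1.000000, w=0.274747: f=-1.114365 → w ← 0.274747 + 0.45·(-1.114365) = -0.226718
t=1.450000, w=-0.226718: f=-2.515974 → w ← -0.226718 + 0.45·(-2.515974) = -1.358906
w(1.9) ≈ -1.3589

-1.3589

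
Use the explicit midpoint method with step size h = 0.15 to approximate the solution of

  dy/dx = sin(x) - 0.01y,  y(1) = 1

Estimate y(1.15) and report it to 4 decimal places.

Midpoint: k1 = f(x_n, y_n); k2 = f(x_n + h/2, y_n + (h/2)·k1); y_{n+1} = y_n + h·k2.
x=1.000000, y=1.000000:
  k1 = f(1.000000, 1.000000) = 0.831471
  k2 = f(1.075000, 1.062360) = 0.868967
  y ← 1.000000 + 0.15·0.868967 = 1.130345
y(1.15) ≈ 1.1303

1.1303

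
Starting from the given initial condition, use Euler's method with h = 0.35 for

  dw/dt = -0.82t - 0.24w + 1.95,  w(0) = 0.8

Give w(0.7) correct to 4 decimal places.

Euler: w_{n+1} = w_n + h·f(t_n, w_n).
t=0.000000, w=0.800000: f=1.758000 → w ← 0.800000 + 0.35·1.758000 = 1.415300
t=0.350000, w=1.415300: f=1.323328 → w ← 1.415300 + 0.35·1.323328 = 1.878465
w(0.7) ≈ 1.8785

1.8785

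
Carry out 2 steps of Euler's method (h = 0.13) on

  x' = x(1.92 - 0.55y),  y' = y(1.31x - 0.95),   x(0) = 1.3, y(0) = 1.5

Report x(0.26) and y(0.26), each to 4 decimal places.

1.6809, 1.8599

Euler on (x,y): x_{n+1} = x_n + h·x', y_{n+1} = y_n + h·y'.
0.000000: (1.300000, 1.500000); f=(1.423500, 1.129500) → (1.485055, 1.646835)
0.130000: (1.485055, 1.646835); f=(1.506203, 1.639296) → (1.680861, 1.859943)
(x(0.26), y(0.26)) ≈ (1.6809, 1.8599)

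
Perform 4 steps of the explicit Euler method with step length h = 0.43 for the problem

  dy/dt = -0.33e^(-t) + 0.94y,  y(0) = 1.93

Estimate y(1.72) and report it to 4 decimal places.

Euler: y_{n+1} = y_n + h·f(t_n, y_n).
t=0.000000, y=1.930000: f=1.484200 → y ← 1.930000 + 0.43·1.484200 = 2.568206
t=0.430000, y=2.568206: f=2.199446 → y ← 2.568206 + 0.43·2.199446 = 3.513968
t=0.860000, y=3.513968: f=3.163486 → y ← 3.513968 + 0.43·3.163486 = 4.874267
t=1.290000, y=4.874267: f=4.490971 → y ← 4.874267 + 0.43·4.490971 = 6.805384
y(1.72) ≈ 6.8054

6.8054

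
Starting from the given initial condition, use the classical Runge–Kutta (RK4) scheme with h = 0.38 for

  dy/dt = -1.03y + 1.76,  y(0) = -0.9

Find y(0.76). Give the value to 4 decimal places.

RK4: k1 = f(t_n, y_n); k2 = f(t_n + h/2, y_n + (h/2)·k1); k3 = f(t_n + h/2, y_n + (h/2)·k2); k4 = f(t_n + h, y_n + h·k3); y_{n+1} = y_n + (h/6)·(k1 + 2k2 + 2k3 + k4).
t=0.000000, y=-0.900000:
  k1 = f(0.000000, -0.900000) = 2.687000
  k2 = f(0.190000, -0.389470) = 2.161154
  k3 = f(0.190000, -0.489381) = 2.264062
  k4 = f(0.380000, -0.039656) = 1.800846
  y ← -0.900000 + (0.38/6)·(k1 + 2k2 + 2k3 + k4) = -0.055242
t=0.380000, y=-0.055242:
  k1 = f(0.380000, -0.055242) = 1.816900
  k2 = f(0.570000, 0.289969) = 1.461332
  k3 = f(0.570000, 0.222411) = 1.530917
  k4 = f(0.760000, 0.526506) = 1.217699
  y ← -0.055242 + (0.38/6)·(k1 + 2k2 + 2k3 + k4) = 0.515967
y(0.76) ≈ 0.5160

0.5160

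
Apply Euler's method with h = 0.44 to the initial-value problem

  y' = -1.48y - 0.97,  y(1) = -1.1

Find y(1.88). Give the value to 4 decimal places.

-0.7095

Euler: y_{n+1} = y_n + h·f(x_n, y_n).
x=1.000000, y=-1.100000: f=0.658000 → y ← -1.100000 + 0.44·0.658000 = -0.810480
x=1.440000, y=-0.810480: f=0.229510 → y ← -0.810480 + 0.44·0.229510 = -0.709495
y(1.88) ≈ -0.7095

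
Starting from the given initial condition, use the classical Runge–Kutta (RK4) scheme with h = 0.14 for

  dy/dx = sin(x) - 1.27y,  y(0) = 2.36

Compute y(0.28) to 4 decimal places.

RK4: k1 = f(x_n, y_n); k2 = f(x_n + h/2, y_n + (h/2)·k1); k3 = f(x_n + h/2, y_n + (h/2)·k2); k4 = f(x_n + h, y_n + h·k3); y_{n+1} = y_n + (h/6)·(k1 + 2k2 + 2k3 + k4).
x=0.000000, y=2.360000:
  k1 = f(0.000000, 2.360000) = -2.997200
  k2 = f(0.070000, 2.150196) = -2.660806
  k3 = f(0.070000, 2.173744) = -2.690711
  k4 = f(0.140000, 1.983300) = -2.379248
  y ← 2.360000 + (0.14/6)·(k1 + 2k2 + 2k3 + k4) = 1.984812
x=0.140000, y=1.984812:
  k1 = f(0.140000, 1.984812) = -2.381168
  k2 = f(0.210000, 1.818130) = -2.100566
  k3 = f(0.210000, 1.837772) = -2.125511
  k4 = f(0.280000, 1.687240) = -1.866440
  y ← 1.984812 + (0.14/6)·(k1 + 2k2 + 2k3 + k4) = 1.688484
y(0.28) ≈ 1.6885

1.6885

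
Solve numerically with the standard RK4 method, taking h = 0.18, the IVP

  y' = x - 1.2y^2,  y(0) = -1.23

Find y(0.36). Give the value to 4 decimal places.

RK4: k1 = f(x_n, y_n); k2 = f(x_n + h/2, y_n + (h/2)·k1); k3 = f(x_n + h/2, y_n + (h/2)·k2); k4 = f(x_n + h, y_n + h·k3); y_{n+1} = y_n + (h/6)·(k1 + 2k2 + 2k3 + k4).
x=0.000000, y=-1.230000:
  k1 = f(0.000000, -1.230000) = -1.815480
  k2 = f(0.090000, -1.393393) = -2.239854
  k3 = f(0.090000, -1.431587) = -2.369329
  k4 = f(0.180000, -1.656479) = -3.112708
  y ← -1.230000 + (0.18/6)·(k1 + 2k2 + 2k3 + k4) = -1.654397
x=0.180000, y=-1.654397:
  k1 = f(0.180000, -1.654397) = -3.104434
  k2 = f(0.270000, -1.933796) = -4.217479
  k3 = f(0.270000, -2.033970) = -4.694439
  k4 = f(0.360000, -2.499396) = -7.136374
  y ← -1.654397 + (0.18/6)·(k1 + 2k2 + 2k3 + k4) = -2.496336
y(0.36) ≈ -2.4963

-2.4963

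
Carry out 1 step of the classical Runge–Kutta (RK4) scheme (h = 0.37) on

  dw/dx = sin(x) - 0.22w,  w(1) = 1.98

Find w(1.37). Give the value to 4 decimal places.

2.1529

RK4: k1 = f(x_n, w_n); k2 = f(x_n + h/2, w_n + (h/2)·k1); k3 = f(x_n + h/2, w_n + (h/2)·k2); k4 = f(x_n + h, w_n + h·k3); w_{n+1} = w_n + (h/6)·(k1 + 2k2 + 2k3 + k4).
x=1.000000, w=1.980000:
  k1 = f(1.000000, 1.980000) = 0.405871
  k2 = f(1.185000, 2.055086) = 0.474380
  k3 = f(1.185000, 2.067760) = 0.471592
  k4 = f(1.370000, 2.154489) = 0.505920
  w ← 1.980000 + (0.37/6)·(k1 + 2k2 + 2k3 + k4) = 2.152897
w(1.37) ≈ 2.1529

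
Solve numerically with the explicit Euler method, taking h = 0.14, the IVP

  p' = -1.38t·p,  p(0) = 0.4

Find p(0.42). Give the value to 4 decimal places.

0.3681

Euler: p_{n+1} = p_n + h·f(t_n, p_n).
t=0.000000, p=0.400000: f=0.000000 → p ← 0.400000 + 0.14·0.000000 = 0.400000
t=0.140000, p=0.400000: f=-0.077280 → p ← 0.400000 + 0.14·(-0.077280) = 0.389181
t=0.280000, p=0.389181: f=-0.150379 → p ← 0.389181 + 0.14·(-0.150379) = 0.368128
p(0.42) ≈ 0.3681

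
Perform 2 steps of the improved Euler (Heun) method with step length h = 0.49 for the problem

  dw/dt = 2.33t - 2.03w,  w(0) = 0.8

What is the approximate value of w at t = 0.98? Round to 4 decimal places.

Heun: k1 = f(t_n, w_n); k2 = f(t_n + h, w_n + h·k1); w_{n+1} = w_n + (h/2)·(k1 + k2).
t=0.000000, w=0.800000:
  k1 = f(0.000000, 0.800000) = -1.624000
  k2 = f(0.490000, 0.004240) = 1.133093
  w ← 0.800000 + (0.49/2)·(-1.624000 + 1.133093) = 0.679728
t=0.490000, w=0.679728:
  k1 = f(0.490000, 0.679728) = -0.238147
  k2 = f(0.980000, 0.563036) = 1.140438
  w ← 0.679728 + (0.49/2)·(-0.238147 + 1.140438) = 0.900789
w(0.98) ≈ 0.9008

0.9008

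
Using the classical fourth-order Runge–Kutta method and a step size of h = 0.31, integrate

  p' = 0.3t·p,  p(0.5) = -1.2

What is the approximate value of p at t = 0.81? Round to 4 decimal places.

RK4: k1 = f(t_n, p_n); k2 = f(t_n + h/2, p_n + (h/2)·k1); k3 = f(t_n + h/2, p_n + (h/2)·k2); k4 = f(t_n + h, p_n + h·k3); p_{n+1} = p_n + (h/6)·(k1 + 2k2 + 2k3 + k4).
t=0.500000, p=-1.200000:
  k1 = f(0.500000, -1.200000) = -0.180000
  k2 = f(0.655000, -1.227900) = -0.241282
  k3 = f(0.655000, -1.237399) = -0.243149
  k4 = f(0.810000, -1.275376) = -0.309916
  p ← -1.200000 + (0.31/6)·(k1 + 2k2 + 2k3 + k4) = -1.275370
p(0.81) ≈ -1.2754

-1.2754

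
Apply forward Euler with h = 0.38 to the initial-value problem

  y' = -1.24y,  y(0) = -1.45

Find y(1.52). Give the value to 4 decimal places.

Euler: y_{n+1} = y_n + h·f(t_n, y_n).
t=0.000000, y=-1.450000: f=1.798000 → y ← -1.450000 + 0.38·1.798000 = -0.766760
t=0.380000, y=-0.766760: f=0.950782 → y ← -0.766760 + 0.38·0.950782 = -0.405463
t=0.760000, y=-0.405463: f=0.502774 → y ← -0.405463 + 0.38·0.502774 = -0.214409
t=1.140000, y=-0.214409: f=0.265867 → y ← -0.214409 + 0.38·0.265867 = -0.113379
y(1.52) ≈ -0.1134

-0.1134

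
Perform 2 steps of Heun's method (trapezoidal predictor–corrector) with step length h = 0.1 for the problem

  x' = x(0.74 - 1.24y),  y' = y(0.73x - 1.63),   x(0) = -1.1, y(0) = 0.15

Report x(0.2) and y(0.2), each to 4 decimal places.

-1.2388, 0.0919

Heun on (x,y): k1 = f(t_n, state_n); k2 = f(t_n + h, state_n + h·k1); state_{n+1} = state_n + (h/2)·(k1 + k2).
0.000000: (-1.100000, 0.150000)
  k1 = (-0.609400, -0.364950)
  predictor → (-1.160940, 0.113505)
  k2 = (-0.695698, -0.281207)
  → (-1.165255, 0.117692)
0.100000: (-1.165255, 0.117692)
  k1 = (-0.692233, -0.291951)
  predictor → (-1.234478, 0.088497)
  k2 = (-0.778047, -0.224001)
  → (-1.238769, 0.091895)
(x(0.2), y(0.2)) ≈ (-1.2388, 0.0919)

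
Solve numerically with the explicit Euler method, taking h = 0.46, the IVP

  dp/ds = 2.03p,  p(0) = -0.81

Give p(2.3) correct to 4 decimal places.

-21.9050

Euler: p_{n+1} = p_n + h·f(s_n, p_n).
s=0.000000, p=-0.810000: f=-1.644300 → p ← -0.810000 + 0.46·(-1.644300) = -1.566378
s=0.460000, p=-1.566378: f=-3.179747 → p ← -1.566378 + 0.46·(-3.179747) = -3.029062
s=0.920000, p=-3.029062: f=-6.148995 → p ← -3.029062 + 0.46·(-6.148995) = -5.857600
s=1.380000, p=-5.857600: f=-11.890927 → p ← -5.857600 + 0.46·(-11.890927) = -11.327426
s=1.840000, p=-11.327426: f=-22.994675 → p ← -11.327426 + 0.46·(-22.994675) = -21.904977
p(2.3) ≈ -21.9050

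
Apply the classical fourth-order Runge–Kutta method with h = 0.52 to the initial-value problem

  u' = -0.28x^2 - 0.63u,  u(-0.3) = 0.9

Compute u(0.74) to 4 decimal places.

RK4: k1 = f(x_n, u_n); k2 = f(x_n + h/2, u_n + (h/2)·k1); k3 = f(x_n + h/2, u_n + (h/2)·k2); k4 = f(x_n + h, u_n + h·k3); u_{n+1} = u_n + (h/6)·(k1 + 2k2 + 2k3 + k4).
x=-0.300000, u=0.900000:
  k1 = f(-0.300000, 0.900000) = -0.592200
  k2 = f(-0.040000, 0.746028) = -0.470446
  k3 = f(-0.040000, 0.777684) = -0.490389
  k4 = f(0.220000, 0.644998) = -0.419901
  u ← 0.900000 + (0.52/6)·(k1 + 2k2 + 2k3 + k4) = 0.645740
x=0.220000, u=0.645740:
  k1 = f(0.220000, 0.645740) = -0.420368
  k2 = f(0.480000, 0.536444) = -0.402472
  k3 = f(0.480000, 0.541097) = -0.405403
  k4 = f(0.740000, 0.434930) = -0.427334
  u ← 0.645740 + (0.52/6)·(k1 + 2k2 + 2k3 + k4) = 0.432241
u(0.74) ≈ 0.4322

0.4322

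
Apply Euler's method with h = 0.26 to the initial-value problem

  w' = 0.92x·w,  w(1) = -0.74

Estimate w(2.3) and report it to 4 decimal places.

Euler: w_{n+1} = w_n + h·f(x_n, w_n).
x=1.000000, w=-0.740000: f=-0.680800 → w ← -0.740000 + 0.26·(-0.680800) = -0.917008
x=1.260000, w=-0.917008: f=-1.062996 → w ← -0.917008 + 0.26·(-1.062996) = -1.193387
x=1.520000, w=-1.193387: f=-1.668832 → w ← -1.193387 + 0.26·(-1.668832) = -1.627283
x=1.780000, w=-1.627283: f=-2.664839 → w ← -1.627283 + 0.26·(-2.664839) = -2.320141
x=2.040000, w=-2.320141: f=-4.354441 → w ← -2.320141 + 0.26·(-4.354441) = -3.452296
w(2.3) ≈ -3.4523

-3.4523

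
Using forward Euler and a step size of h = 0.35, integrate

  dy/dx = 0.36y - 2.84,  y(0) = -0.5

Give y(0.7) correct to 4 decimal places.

-2.7472

Euler: y_{n+1} = y_n + h·f(x_n, y_n).
x=0.000000, y=-0.500000: f=-3.020000 → y ← -0.500000 + 0.35·(-3.020000) = -1.557000
x=0.350000, y=-1.557000: f=-3.400520 → y ← -1.557000 + 0.35·(-3.400520) = -2.747182
y(0.7) ≈ -2.7472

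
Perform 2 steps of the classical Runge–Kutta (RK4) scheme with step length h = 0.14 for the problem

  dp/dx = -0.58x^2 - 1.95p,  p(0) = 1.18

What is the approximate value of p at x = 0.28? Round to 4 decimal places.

0.6798

RK4: k1 = f(x_n, p_n); k2 = f(x_n + h/2, p_n + (h/2)·k1); k3 = f(x_n + h/2, p_n + (h/2)·k2); k4 = f(x_n + h, p_n + h·k3); p_{n+1} = p_n + (h/6)·(k1 + 2k2 + 2k3 + k4).
x=0.000000, p=1.180000:
  k1 = f(0.000000, 1.180000) = -2.301000
  k2 = f(0.070000, 1.018930) = -1.989755
  k3 = f(0.070000, 1.040717) = -2.032240
  k4 = f(0.140000, 0.895486) = -1.757566
  p ← 1.180000 + (0.14/6)·(k1 + 2k2 + 2k3 + k4) = 0.897607
x=0.140000, p=0.897607:
  k1 = f(0.140000, 0.897607) = -1.761702
  k2 = f(0.210000, 0.774288) = -1.535439
  k3 = f(0.210000, 0.790126) = -1.566324
  k4 = f(0.280000, 0.678322) = -1.368199
  p ← 0.897607 + (0.14/6)·(k1 + 2k2 + 2k3 + k4) = 0.679827
p(0.28) ≈ 0.6798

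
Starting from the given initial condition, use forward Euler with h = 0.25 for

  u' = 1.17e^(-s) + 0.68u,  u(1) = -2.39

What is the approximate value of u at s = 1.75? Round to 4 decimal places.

Euler: u_{n+1} = u_n + h·f(s_n, u_n).
s=1.000000, u=-2.390000: f=-1.194781 → u ← -2.390000 + 0.25·(-1.194781) = -2.688695
s=1.250000, u=-2.688695: f=-1.493102 → u ← -2.688695 + 0.25·(-1.493102) = -3.061971
s=1.500000, u=-3.061971: f=-1.821078 → u ← -3.061971 + 0.25·(-1.821078) = -3.517240
u(1.75) ≈ -3.5172

-3.5172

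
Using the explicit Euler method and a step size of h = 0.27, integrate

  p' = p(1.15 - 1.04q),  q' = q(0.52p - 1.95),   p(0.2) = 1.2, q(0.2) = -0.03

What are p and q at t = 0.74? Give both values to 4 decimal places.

2.0827, -0.0134

Euler on (p,q): p_{n+1} = p_n + h·p', q_{n+1} = q_n + h·q'.
0.200000: (1.200000, -0.030000); f=(1.417440, 0.039780) → (1.582709, -0.019259)
0.470000: (1.582709, -0.019259); f=(1.851816, 0.021705) → (2.082699, -0.013399)
(p(0.74), q(0.74)) ≈ (2.0827, -0.0134)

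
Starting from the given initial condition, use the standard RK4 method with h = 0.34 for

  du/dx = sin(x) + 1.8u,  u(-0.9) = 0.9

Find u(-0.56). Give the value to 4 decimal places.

RK4: k1 = f(x_n, u_n); k2 = f(x_n + h/2, u_n + (h/2)·k1); k3 = f(x_n + h/2, u_n + (h/2)·k2); k4 = f(x_n + h, u_n + h·k3); u_{n+1} = u_n + (h/6)·(k1 + 2k2 + 2k3 + k4).
x=-0.900000, u=0.900000:
  k1 = f(-0.900000, 0.900000) = 0.836673
  k2 = f(-0.730000, 1.042234) = 1.209152
  k3 = f(-0.730000, 1.105556) = 1.323131
  k4 = f(-0.560000, 1.349865) = 1.898570
  u ← 0.900000 + (0.34/6)·(k1 + 2k2 + 2k3 + k4) = 1.341989
u(-0.56) ≈ 1.3420

1.3420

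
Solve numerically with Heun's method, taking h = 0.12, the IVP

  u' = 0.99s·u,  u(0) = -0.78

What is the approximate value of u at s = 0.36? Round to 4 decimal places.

Heun: k1 = f(s_n, u_n); k2 = f(s_n + h, u_n + h·k1); u_{n+1} = u_n + (h/2)·(k1 + k2).
s=0.000000, u=-0.780000:
  k1 = f(0.000000, -0.780000) = 0.000000
  k2 = f(0.120000, -0.780000) = -0.092664
  u ← -0.780000 + (0.12/2)·(0.000000 + (-0.092664)) = -0.785560
s=0.120000, u=-0.785560:
  k1 = f(0.120000, -0.785560) = -0.093325
  k2 = f(0.240000, -0.796759) = -0.189310
  u ← -0.785560 + (0.12/2)·(-0.093325 + (-0.189310)) = -0.802518
s=0.240000, u=-0.802518:
  k1 = f(0.240000, -0.802518) = -0.190678
  k2 = f(0.360000, -0.825399) = -0.294172
  u ← -0.802518 + (0.12/2)·(-0.190678 + (-0.294172)) = -0.831609
u(0.36) ≈ -0.8316

-0.8316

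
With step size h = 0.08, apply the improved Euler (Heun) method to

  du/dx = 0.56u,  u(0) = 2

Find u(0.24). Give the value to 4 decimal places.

Heun: k1 = f(x_n, u_n); k2 = f(x_n + h, u_n + h·k1); u_{n+1} = u_n + (h/2)·(k1 + k2).
x=0.000000, u=2.000000:
  k1 = f(0.000000, 2.000000) = 1.120000
  k2 = f(0.080000, 2.089600) = 1.170176
  u ← 2.000000 + (0.08/2)·(1.120000 + 1.170176) = 2.091607
x=0.080000, u=2.091607:
  k1 = f(0.080000, 2.091607) = 1.171300
  k2 = f(0.160000, 2.185311) = 1.223774
  u ← 2.091607 + (0.08/2)·(1.171300 + 1.223774) = 2.187410
x=0.160000, u=2.187410:
  k1 = f(0.160000, 2.187410) = 1.224950
  k2 = f(0.240000, 2.285406) = 1.279827
  u ← 2.187410 + (0.08/2)·(1.224950 + 1.279827) = 2.287601
u(0.24) ≈ 2.2876

2.2876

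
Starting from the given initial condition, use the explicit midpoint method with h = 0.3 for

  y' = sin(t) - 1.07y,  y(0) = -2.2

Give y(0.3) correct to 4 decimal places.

-1.5623

Midpoint: k1 = f(t_n, y_n); k2 = f(t_n + h/2, y_n + (h/2)·k1); y_{n+1} = y_n + h·k2.
t=0.000000, y=-2.200000:
  k1 = f(0.000000, -2.200000) = 2.354000
  k2 = f(0.150000, -1.846900) = 2.125621
  y ← -2.200000 + 0.3·2.125621 = -1.562314
y(0.3) ≈ -1.5623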